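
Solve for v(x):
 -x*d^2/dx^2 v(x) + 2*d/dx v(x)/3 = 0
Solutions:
 v(x) = C1 + C2*x^(5/3)


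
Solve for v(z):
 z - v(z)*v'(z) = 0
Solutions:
 v(z) = -sqrt(C1 + z^2)
 v(z) = sqrt(C1 + z^2)


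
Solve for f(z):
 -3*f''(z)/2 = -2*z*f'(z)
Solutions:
 f(z) = C1 + C2*erfi(sqrt(6)*z/3)


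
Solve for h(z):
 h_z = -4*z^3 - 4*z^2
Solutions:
 h(z) = C1 - z^4 - 4*z^3/3


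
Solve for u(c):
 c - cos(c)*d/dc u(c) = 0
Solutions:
 u(c) = C1 + Integral(c/cos(c), c)


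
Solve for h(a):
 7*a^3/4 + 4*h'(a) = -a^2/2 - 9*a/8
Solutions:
 h(a) = C1 - 7*a^4/64 - a^3/24 - 9*a^2/64


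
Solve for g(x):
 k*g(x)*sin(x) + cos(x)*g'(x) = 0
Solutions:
 g(x) = C1*exp(k*log(cos(x)))


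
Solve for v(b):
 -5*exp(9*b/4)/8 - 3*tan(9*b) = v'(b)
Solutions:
 v(b) = C1 - 5*exp(9*b/4)/18 + log(cos(9*b))/3


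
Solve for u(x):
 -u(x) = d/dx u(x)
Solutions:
 u(x) = C1*exp(-x)


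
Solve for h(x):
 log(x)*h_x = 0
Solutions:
 h(x) = C1


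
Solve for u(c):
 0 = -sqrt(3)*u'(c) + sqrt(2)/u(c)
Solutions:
 u(c) = -sqrt(C1 + 6*sqrt(6)*c)/3
 u(c) = sqrt(C1 + 6*sqrt(6)*c)/3


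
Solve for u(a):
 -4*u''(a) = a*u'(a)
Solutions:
 u(a) = C1 + C2*erf(sqrt(2)*a/4)


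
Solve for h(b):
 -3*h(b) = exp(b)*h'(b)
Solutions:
 h(b) = C1*exp(3*exp(-b))


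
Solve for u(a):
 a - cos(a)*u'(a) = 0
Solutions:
 u(a) = C1 + Integral(a/cos(a), a)


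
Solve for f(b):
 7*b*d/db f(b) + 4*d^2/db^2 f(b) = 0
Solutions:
 f(b) = C1 + C2*erf(sqrt(14)*b/4)


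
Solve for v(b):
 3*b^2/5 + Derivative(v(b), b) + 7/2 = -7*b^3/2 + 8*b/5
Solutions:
 v(b) = C1 - 7*b^4/8 - b^3/5 + 4*b^2/5 - 7*b/2


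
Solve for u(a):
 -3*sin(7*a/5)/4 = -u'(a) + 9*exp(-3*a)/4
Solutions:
 u(a) = C1 - 15*cos(7*a/5)/28 - 3*exp(-3*a)/4


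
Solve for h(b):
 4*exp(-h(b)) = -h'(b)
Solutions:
 h(b) = log(C1 - 4*b)


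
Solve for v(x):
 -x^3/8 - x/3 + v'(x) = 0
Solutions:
 v(x) = C1 + x^4/32 + x^2/6


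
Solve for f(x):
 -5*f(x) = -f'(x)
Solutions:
 f(x) = C1*exp(5*x)


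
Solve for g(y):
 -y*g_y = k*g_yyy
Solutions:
 g(y) = C1 + Integral(C2*airyai(y*(-1/k)^(1/3)) + C3*airybi(y*(-1/k)^(1/3)), y)


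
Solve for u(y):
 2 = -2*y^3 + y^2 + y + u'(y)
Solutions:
 u(y) = C1 + y^4/2 - y^3/3 - y^2/2 + 2*y


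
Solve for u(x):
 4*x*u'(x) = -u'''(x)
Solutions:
 u(x) = C1 + Integral(C2*airyai(-2^(2/3)*x) + C3*airybi(-2^(2/3)*x), x)


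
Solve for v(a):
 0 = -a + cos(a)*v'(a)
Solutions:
 v(a) = C1 + Integral(a/cos(a), a)


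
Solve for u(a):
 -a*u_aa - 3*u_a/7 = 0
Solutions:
 u(a) = C1 + C2*a^(4/7)


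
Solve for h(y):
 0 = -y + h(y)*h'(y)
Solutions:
 h(y) = -sqrt(C1 + y^2)
 h(y) = sqrt(C1 + y^2)


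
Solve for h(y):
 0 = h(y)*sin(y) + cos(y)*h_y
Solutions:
 h(y) = C1*cos(y)


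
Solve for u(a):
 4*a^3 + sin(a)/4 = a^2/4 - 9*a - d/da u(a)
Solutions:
 u(a) = C1 - a^4 + a^3/12 - 9*a^2/2 + cos(a)/4


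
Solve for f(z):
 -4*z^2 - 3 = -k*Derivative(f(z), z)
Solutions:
 f(z) = C1 + 4*z^3/(3*k) + 3*z/k


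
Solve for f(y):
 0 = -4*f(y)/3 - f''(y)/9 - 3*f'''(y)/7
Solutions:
 f(y) = C1*exp(y*(-14 + 7*7^(2/3)/(486*sqrt(59098) + 118147)^(1/3) + 7^(1/3)*(486*sqrt(59098) + 118147)^(1/3))/162)*sin(sqrt(3)*7^(1/3)*y*(-(486*sqrt(59098) + 118147)^(1/3) + 7*7^(1/3)/(486*sqrt(59098) + 118147)^(1/3))/162) + C2*exp(y*(-14 + 7*7^(2/3)/(486*sqrt(59098) + 118147)^(1/3) + 7^(1/3)*(486*sqrt(59098) + 118147)^(1/3))/162)*cos(sqrt(3)*7^(1/3)*y*(-(486*sqrt(59098) + 118147)^(1/3) + 7*7^(1/3)/(486*sqrt(59098) + 118147)^(1/3))/162) + C3*exp(-y*(7*7^(2/3)/(486*sqrt(59098) + 118147)^(1/3) + 7 + 7^(1/3)*(486*sqrt(59098) + 118147)^(1/3))/81)


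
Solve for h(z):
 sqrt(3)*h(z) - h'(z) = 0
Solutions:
 h(z) = C1*exp(sqrt(3)*z)


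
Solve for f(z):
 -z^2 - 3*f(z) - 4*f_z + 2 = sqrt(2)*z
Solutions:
 f(z) = C1*exp(-3*z/4) - z^2/3 - sqrt(2)*z/3 + 8*z/9 - 14/27 + 4*sqrt(2)/9


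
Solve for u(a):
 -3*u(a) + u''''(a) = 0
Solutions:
 u(a) = C1*exp(-3^(1/4)*a) + C2*exp(3^(1/4)*a) + C3*sin(3^(1/4)*a) + C4*cos(3^(1/4)*a)


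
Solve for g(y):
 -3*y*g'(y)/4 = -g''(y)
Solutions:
 g(y) = C1 + C2*erfi(sqrt(6)*y/4)


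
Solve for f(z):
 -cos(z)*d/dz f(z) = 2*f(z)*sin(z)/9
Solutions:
 f(z) = C1*cos(z)^(2/9)


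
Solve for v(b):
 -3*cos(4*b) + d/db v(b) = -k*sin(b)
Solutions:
 v(b) = C1 + k*cos(b) + 3*sin(4*b)/4


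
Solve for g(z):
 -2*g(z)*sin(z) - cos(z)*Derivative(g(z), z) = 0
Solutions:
 g(z) = C1*cos(z)^2


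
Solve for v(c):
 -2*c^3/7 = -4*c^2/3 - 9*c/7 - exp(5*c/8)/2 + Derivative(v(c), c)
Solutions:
 v(c) = C1 - c^4/14 + 4*c^3/9 + 9*c^2/14 + 4*exp(5*c/8)/5


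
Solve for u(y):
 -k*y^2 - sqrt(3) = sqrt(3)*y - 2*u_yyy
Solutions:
 u(y) = C1 + C2*y + C3*y^2 + k*y^5/120 + sqrt(3)*y^4/48 + sqrt(3)*y^3/12


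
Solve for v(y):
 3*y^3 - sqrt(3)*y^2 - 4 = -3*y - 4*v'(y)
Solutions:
 v(y) = C1 - 3*y^4/16 + sqrt(3)*y^3/12 - 3*y^2/8 + y


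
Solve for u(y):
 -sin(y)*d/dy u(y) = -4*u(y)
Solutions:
 u(y) = C1*(cos(y)^2 - 2*cos(y) + 1)/(cos(y)^2 + 2*cos(y) + 1)


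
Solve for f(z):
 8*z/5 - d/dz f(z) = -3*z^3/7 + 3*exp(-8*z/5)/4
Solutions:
 f(z) = C1 + 3*z^4/28 + 4*z^2/5 + 15*exp(-8*z/5)/32


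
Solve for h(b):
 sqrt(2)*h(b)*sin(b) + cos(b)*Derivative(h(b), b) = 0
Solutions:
 h(b) = C1*cos(b)^(sqrt(2))


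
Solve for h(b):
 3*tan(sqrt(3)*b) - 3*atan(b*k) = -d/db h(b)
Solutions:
 h(b) = C1 + 3*Piecewise((b*atan(b*k) - log(b^2*k^2 + 1)/(2*k), Ne(k, 0)), (0, True)) + sqrt(3)*log(cos(sqrt(3)*b))


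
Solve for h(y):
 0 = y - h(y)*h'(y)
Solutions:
 h(y) = -sqrt(C1 + y^2)
 h(y) = sqrt(C1 + y^2)


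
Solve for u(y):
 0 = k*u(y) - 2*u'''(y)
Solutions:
 u(y) = C1*exp(2^(2/3)*k^(1/3)*y/2) + C2*exp(2^(2/3)*k^(1/3)*y*(-1 + sqrt(3)*I)/4) + C3*exp(-2^(2/3)*k^(1/3)*y*(1 + sqrt(3)*I)/4)


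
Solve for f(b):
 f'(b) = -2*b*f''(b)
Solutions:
 f(b) = C1 + C2*sqrt(b)


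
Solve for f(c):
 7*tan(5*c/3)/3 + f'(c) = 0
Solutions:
 f(c) = C1 + 7*log(cos(5*c/3))/5


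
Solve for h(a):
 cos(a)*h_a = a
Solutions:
 h(a) = C1 + Integral(a/cos(a), a)


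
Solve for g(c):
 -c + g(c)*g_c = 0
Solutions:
 g(c) = -sqrt(C1 + c^2)
 g(c) = sqrt(C1 + c^2)


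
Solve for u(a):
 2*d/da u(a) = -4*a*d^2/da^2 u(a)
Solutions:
 u(a) = C1 + C2*sqrt(a)


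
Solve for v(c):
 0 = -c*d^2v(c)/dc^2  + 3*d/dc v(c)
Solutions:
 v(c) = C1 + C2*c^4


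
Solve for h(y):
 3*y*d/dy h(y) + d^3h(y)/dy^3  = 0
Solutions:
 h(y) = C1 + Integral(C2*airyai(-3^(1/3)*y) + C3*airybi(-3^(1/3)*y), y)


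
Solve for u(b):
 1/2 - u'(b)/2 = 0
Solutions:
 u(b) = C1 + b


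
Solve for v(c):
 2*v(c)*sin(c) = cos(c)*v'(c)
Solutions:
 v(c) = C1/cos(c)^2


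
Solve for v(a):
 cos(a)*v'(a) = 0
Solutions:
 v(a) = C1


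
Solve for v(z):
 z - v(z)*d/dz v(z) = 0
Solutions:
 v(z) = -sqrt(C1 + z^2)
 v(z) = sqrt(C1 + z^2)


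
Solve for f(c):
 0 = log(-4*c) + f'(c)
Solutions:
 f(c) = C1 - c*log(-c) + c*(1 - 2*log(2))


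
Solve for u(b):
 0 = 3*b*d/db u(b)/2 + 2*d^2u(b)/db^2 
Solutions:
 u(b) = C1 + C2*erf(sqrt(6)*b/4)


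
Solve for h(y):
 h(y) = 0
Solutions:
 h(y) = 0


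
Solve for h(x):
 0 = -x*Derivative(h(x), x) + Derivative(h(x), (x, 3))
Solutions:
 h(x) = C1 + Integral(C2*airyai(x) + C3*airybi(x), x)


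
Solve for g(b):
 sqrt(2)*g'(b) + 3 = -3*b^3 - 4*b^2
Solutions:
 g(b) = C1 - 3*sqrt(2)*b^4/8 - 2*sqrt(2)*b^3/3 - 3*sqrt(2)*b/2


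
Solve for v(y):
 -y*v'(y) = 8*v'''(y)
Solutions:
 v(y) = C1 + Integral(C2*airyai(-y/2) + C3*airybi(-y/2), y)


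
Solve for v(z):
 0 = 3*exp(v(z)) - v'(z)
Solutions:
 v(z) = log(-1/(C1 + 3*z))


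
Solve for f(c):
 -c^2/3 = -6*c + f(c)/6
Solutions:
 f(c) = 2*c*(18 - c)


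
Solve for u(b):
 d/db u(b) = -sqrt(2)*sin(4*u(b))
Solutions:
 u(b) = -acos((-C1 - exp(8*sqrt(2)*b))/(C1 - exp(8*sqrt(2)*b)))/4 + pi/2
 u(b) = acos((-C1 - exp(8*sqrt(2)*b))/(C1 - exp(8*sqrt(2)*b)))/4


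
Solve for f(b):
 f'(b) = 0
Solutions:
 f(b) = C1


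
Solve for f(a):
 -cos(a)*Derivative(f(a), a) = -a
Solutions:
 f(a) = C1 + Integral(a/cos(a), a)


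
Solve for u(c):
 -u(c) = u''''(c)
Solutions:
 u(c) = (C1*sin(sqrt(2)*c/2) + C2*cos(sqrt(2)*c/2))*exp(-sqrt(2)*c/2) + (C3*sin(sqrt(2)*c/2) + C4*cos(sqrt(2)*c/2))*exp(sqrt(2)*c/2)


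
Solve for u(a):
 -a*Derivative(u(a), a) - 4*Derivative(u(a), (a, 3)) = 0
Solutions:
 u(a) = C1 + Integral(C2*airyai(-2^(1/3)*a/2) + C3*airybi(-2^(1/3)*a/2), a)


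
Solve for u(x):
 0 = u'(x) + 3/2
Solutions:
 u(x) = C1 - 3*x/2


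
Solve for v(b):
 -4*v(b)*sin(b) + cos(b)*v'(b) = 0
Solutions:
 v(b) = C1/cos(b)^4


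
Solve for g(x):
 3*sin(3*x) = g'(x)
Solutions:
 g(x) = C1 - cos(3*x)


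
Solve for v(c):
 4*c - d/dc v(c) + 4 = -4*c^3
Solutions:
 v(c) = C1 + c^4 + 2*c^2 + 4*c


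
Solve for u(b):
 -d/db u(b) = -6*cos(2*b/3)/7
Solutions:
 u(b) = C1 + 9*sin(2*b/3)/7


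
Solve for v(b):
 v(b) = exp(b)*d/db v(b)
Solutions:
 v(b) = C1*exp(-exp(-b))


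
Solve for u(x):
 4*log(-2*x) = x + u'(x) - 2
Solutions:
 u(x) = C1 - x^2/2 + 4*x*log(-x) + 2*x*(-1 + 2*log(2))


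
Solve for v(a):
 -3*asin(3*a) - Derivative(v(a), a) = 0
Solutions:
 v(a) = C1 - 3*a*asin(3*a) - sqrt(1 - 9*a^2)


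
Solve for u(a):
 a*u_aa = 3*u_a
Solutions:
 u(a) = C1 + C2*a^4


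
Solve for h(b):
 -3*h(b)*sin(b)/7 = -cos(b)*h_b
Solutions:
 h(b) = C1/cos(b)^(3/7)


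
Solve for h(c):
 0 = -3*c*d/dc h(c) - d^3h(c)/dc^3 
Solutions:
 h(c) = C1 + Integral(C2*airyai(-3^(1/3)*c) + C3*airybi(-3^(1/3)*c), c)


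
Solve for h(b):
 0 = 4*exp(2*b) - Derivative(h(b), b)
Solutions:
 h(b) = C1 + 2*exp(2*b)


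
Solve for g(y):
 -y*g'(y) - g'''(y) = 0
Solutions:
 g(y) = C1 + Integral(C2*airyai(-y) + C3*airybi(-y), y)


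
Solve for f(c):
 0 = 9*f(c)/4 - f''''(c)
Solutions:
 f(c) = C1*exp(-sqrt(6)*c/2) + C2*exp(sqrt(6)*c/2) + C3*sin(sqrt(6)*c/2) + C4*cos(sqrt(6)*c/2)


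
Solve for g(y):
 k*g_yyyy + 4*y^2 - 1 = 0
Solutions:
 g(y) = C1 + C2*y + C3*y^2 + C4*y^3 - y^6/(90*k) + y^4/(24*k)


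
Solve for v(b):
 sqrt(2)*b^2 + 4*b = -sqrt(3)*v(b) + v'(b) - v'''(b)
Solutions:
 v(b) = C1*exp(2^(1/3)*sqrt(3)*b*(2/(sqrt(77) + 9)^(1/3) + 2^(1/3)*(sqrt(77) + 9)^(1/3))/12)*sin(2^(1/3)*b*(-2^(1/3)*(sqrt(77) + 9)^(1/3) + 2/(sqrt(77) + 9)^(1/3))/4) + C2*exp(2^(1/3)*sqrt(3)*b*(2/(sqrt(77) + 9)^(1/3) + 2^(1/3)*(sqrt(77) + 9)^(1/3))/12)*cos(2^(1/3)*b*(-2^(1/3)*(sqrt(77) + 9)^(1/3) + 2/(sqrt(77) + 9)^(1/3))/4) + C3*exp(-2^(1/3)*sqrt(3)*b*(2/(sqrt(77) + 9)^(1/3) + 2^(1/3)*(sqrt(77) + 9)^(1/3))/6) - sqrt(6)*b^2/3 - 4*sqrt(3)*b/3 - 2*sqrt(2)*b/3 - 4/3 - 2*sqrt(6)/9


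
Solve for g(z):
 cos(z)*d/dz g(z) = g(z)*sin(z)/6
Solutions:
 g(z) = C1/cos(z)^(1/6)


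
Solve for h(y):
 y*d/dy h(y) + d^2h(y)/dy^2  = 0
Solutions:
 h(y) = C1 + C2*erf(sqrt(2)*y/2)


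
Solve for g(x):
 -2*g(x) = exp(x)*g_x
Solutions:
 g(x) = C1*exp(2*exp(-x))


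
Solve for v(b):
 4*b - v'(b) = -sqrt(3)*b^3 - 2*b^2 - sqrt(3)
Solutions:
 v(b) = C1 + sqrt(3)*b^4/4 + 2*b^3/3 + 2*b^2 + sqrt(3)*b


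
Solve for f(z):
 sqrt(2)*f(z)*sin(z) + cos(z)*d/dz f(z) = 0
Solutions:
 f(z) = C1*cos(z)^(sqrt(2))


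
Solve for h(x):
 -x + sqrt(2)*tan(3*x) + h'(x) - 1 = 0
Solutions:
 h(x) = C1 + x^2/2 + x + sqrt(2)*log(cos(3*x))/3


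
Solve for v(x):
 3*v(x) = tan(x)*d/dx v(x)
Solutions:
 v(x) = C1*sin(x)^3


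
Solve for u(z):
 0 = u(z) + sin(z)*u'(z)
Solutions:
 u(z) = C1*sqrt(cos(z) + 1)/sqrt(cos(z) - 1)


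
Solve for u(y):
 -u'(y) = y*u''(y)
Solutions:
 u(y) = C1 + C2*log(y)


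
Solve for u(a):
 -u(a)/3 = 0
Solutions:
 u(a) = 0


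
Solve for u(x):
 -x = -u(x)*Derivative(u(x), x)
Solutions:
 u(x) = -sqrt(C1 + x^2)
 u(x) = sqrt(C1 + x^2)


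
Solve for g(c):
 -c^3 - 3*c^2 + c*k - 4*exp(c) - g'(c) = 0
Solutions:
 g(c) = C1 - c^4/4 - c^3 + c^2*k/2 - 4*exp(c)


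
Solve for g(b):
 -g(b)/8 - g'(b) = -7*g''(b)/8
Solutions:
 g(b) = C1*exp(b*(4 - sqrt(23))/7) + C2*exp(b*(4 + sqrt(23))/7)


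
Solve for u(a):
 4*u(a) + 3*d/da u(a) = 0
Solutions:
 u(a) = C1*exp(-4*a/3)


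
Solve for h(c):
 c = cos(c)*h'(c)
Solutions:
 h(c) = C1 + Integral(c/cos(c), c)


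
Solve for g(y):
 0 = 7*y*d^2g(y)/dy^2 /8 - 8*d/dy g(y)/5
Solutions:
 g(y) = C1 + C2*y^(99/35)


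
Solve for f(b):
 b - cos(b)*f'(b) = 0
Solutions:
 f(b) = C1 + Integral(b/cos(b), b)


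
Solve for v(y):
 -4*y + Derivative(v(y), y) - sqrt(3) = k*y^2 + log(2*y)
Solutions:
 v(y) = C1 + k*y^3/3 + 2*y^2 + y*log(y) - y + y*log(2) + sqrt(3)*y


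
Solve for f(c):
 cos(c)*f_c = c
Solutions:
 f(c) = C1 + Integral(c/cos(c), c)


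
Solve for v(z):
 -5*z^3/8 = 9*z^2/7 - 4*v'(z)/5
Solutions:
 v(z) = C1 + 25*z^4/128 + 15*z^3/28


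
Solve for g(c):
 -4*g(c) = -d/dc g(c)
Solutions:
 g(c) = C1*exp(4*c)


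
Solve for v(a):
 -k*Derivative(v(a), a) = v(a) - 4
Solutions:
 v(a) = C1*exp(-a/k) + 4


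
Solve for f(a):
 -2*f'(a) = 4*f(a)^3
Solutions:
 f(a) = -sqrt(2)*sqrt(-1/(C1 - 2*a))/2
 f(a) = sqrt(2)*sqrt(-1/(C1 - 2*a))/2


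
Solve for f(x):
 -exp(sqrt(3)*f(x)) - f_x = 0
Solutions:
 f(x) = sqrt(3)*(2*log(1/(C1 + x)) - log(3))/6


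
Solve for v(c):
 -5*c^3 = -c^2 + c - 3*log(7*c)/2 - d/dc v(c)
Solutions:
 v(c) = C1 + 5*c^4/4 - c^3/3 + c^2/2 - 3*c*log(c)/2 - 3*c*log(7)/2 + 3*c/2


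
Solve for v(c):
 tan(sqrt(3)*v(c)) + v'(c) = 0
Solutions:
 v(c) = sqrt(3)*(pi - asin(C1*exp(-sqrt(3)*c)))/3
 v(c) = sqrt(3)*asin(C1*exp(-sqrt(3)*c))/3


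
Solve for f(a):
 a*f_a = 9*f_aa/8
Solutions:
 f(a) = C1 + C2*erfi(2*a/3)


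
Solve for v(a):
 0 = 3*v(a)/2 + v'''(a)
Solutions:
 v(a) = C3*exp(-2^(2/3)*3^(1/3)*a/2) + (C1*sin(2^(2/3)*3^(5/6)*a/4) + C2*cos(2^(2/3)*3^(5/6)*a/4))*exp(2^(2/3)*3^(1/3)*a/4)


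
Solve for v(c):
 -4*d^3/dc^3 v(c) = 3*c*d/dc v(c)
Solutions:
 v(c) = C1 + Integral(C2*airyai(-6^(1/3)*c/2) + C3*airybi(-6^(1/3)*c/2), c)


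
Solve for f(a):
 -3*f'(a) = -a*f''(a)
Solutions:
 f(a) = C1 + C2*a^4


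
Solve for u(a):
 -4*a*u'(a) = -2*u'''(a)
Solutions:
 u(a) = C1 + Integral(C2*airyai(2^(1/3)*a) + C3*airybi(2^(1/3)*a), a)


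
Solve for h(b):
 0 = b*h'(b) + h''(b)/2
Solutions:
 h(b) = C1 + C2*erf(b)


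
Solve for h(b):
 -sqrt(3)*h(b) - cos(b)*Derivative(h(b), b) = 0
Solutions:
 h(b) = C1*(sin(b) - 1)^(sqrt(3)/2)/(sin(b) + 1)^(sqrt(3)/2)


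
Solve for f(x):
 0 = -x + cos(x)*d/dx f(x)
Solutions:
 f(x) = C1 + Integral(x/cos(x), x)


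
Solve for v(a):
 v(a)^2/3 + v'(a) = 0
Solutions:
 v(a) = 3/(C1 + a)


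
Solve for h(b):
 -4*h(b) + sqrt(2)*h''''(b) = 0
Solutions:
 h(b) = C1*exp(-2^(3/8)*b) + C2*exp(2^(3/8)*b) + C3*sin(2^(3/8)*b) + C4*cos(2^(3/8)*b)


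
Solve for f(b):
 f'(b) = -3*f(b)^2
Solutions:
 f(b) = 1/(C1 + 3*b)


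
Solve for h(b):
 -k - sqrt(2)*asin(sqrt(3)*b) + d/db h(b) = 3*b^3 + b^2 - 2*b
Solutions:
 h(b) = C1 + 3*b^4/4 + b^3/3 - b^2 + b*k + sqrt(2)*(b*asin(sqrt(3)*b) + sqrt(3)*sqrt(1 - 3*b^2)/3)


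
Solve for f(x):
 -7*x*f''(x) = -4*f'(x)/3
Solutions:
 f(x) = C1 + C2*x^(25/21)


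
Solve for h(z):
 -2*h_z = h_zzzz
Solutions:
 h(z) = C1 + C4*exp(-2^(1/3)*z) + (C2*sin(2^(1/3)*sqrt(3)*z/2) + C3*cos(2^(1/3)*sqrt(3)*z/2))*exp(2^(1/3)*z/2)


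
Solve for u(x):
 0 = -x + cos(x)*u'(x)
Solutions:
 u(x) = C1 + Integral(x/cos(x), x)


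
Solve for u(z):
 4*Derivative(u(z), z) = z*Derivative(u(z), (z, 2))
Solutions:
 u(z) = C1 + C2*z^5


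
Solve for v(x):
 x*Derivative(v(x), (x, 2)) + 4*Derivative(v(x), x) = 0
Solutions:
 v(x) = C1 + C2/x^3


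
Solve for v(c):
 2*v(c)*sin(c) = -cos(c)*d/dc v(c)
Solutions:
 v(c) = C1*cos(c)^2


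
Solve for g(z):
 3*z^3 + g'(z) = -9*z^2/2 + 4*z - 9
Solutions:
 g(z) = C1 - 3*z^4/4 - 3*z^3/2 + 2*z^2 - 9*z


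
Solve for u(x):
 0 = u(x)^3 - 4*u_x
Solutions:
 u(x) = -sqrt(2)*sqrt(-1/(C1 + x))
 u(x) = sqrt(2)*sqrt(-1/(C1 + x))


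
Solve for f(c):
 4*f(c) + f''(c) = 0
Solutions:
 f(c) = C1*sin(2*c) + C2*cos(2*c)


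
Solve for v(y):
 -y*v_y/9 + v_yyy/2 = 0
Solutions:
 v(y) = C1 + Integral(C2*airyai(6^(1/3)*y/3) + C3*airybi(6^(1/3)*y/3), y)


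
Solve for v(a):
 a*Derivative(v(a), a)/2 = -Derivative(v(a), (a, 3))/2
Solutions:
 v(a) = C1 + Integral(C2*airyai(-a) + C3*airybi(-a), a)


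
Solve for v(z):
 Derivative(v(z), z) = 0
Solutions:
 v(z) = C1


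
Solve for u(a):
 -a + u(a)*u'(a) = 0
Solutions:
 u(a) = -sqrt(C1 + a^2)
 u(a) = sqrt(C1 + a^2)


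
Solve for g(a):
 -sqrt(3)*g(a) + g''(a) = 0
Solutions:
 g(a) = C1*exp(-3^(1/4)*a) + C2*exp(3^(1/4)*a)


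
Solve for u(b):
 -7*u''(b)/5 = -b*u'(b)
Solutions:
 u(b) = C1 + C2*erfi(sqrt(70)*b/14)


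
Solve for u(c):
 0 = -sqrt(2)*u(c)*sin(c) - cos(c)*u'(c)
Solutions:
 u(c) = C1*cos(c)^(sqrt(2))


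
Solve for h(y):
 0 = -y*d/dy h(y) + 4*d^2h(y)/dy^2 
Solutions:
 h(y) = C1 + C2*erfi(sqrt(2)*y/4)


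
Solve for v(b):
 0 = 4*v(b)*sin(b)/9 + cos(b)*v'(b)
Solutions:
 v(b) = C1*cos(b)^(4/9)


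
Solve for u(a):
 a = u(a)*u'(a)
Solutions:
 u(a) = -sqrt(C1 + a^2)
 u(a) = sqrt(C1 + a^2)


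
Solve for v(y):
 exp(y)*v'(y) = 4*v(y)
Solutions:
 v(y) = C1*exp(-4*exp(-y))


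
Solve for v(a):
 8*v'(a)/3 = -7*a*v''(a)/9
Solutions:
 v(a) = C1 + C2/a^(17/7)


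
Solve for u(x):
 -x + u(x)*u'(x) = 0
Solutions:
 u(x) = -sqrt(C1 + x^2)
 u(x) = sqrt(C1 + x^2)


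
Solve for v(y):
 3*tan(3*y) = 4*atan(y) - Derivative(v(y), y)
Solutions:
 v(y) = C1 + 4*y*atan(y) - 2*log(y^2 + 1) + log(cos(3*y))


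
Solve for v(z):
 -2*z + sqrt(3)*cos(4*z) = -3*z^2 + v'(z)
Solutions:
 v(z) = C1 + z^3 - z^2 + sqrt(3)*sin(4*z)/4


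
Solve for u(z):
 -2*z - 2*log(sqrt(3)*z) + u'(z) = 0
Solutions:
 u(z) = C1 + z^2 + 2*z*log(z) - 2*z + z*log(3)


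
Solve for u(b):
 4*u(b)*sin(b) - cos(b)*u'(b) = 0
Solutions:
 u(b) = C1/cos(b)^4


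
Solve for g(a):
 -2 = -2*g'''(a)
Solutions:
 g(a) = C1 + C2*a + C3*a^2 + a^3/6


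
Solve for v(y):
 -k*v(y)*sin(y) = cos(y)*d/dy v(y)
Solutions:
 v(y) = C1*exp(k*log(cos(y)))


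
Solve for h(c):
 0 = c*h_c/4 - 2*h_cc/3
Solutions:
 h(c) = C1 + C2*erfi(sqrt(3)*c/4)


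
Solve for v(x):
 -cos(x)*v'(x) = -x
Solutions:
 v(x) = C1 + Integral(x/cos(x), x)


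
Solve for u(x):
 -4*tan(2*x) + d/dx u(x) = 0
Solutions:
 u(x) = C1 - 2*log(cos(2*x))


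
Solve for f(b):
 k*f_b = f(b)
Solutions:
 f(b) = C1*exp(b/k)


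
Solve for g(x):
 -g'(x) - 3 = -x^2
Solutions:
 g(x) = C1 + x^3/3 - 3*x


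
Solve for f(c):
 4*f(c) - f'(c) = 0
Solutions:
 f(c) = C1*exp(4*c)


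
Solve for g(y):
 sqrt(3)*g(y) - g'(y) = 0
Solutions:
 g(y) = C1*exp(sqrt(3)*y)


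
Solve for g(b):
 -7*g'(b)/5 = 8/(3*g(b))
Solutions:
 g(b) = -sqrt(C1 - 1680*b)/21
 g(b) = sqrt(C1 - 1680*b)/21


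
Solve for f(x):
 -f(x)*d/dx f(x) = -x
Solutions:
 f(x) = -sqrt(C1 + x^2)
 f(x) = sqrt(C1 + x^2)


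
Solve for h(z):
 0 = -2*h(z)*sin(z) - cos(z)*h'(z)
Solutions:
 h(z) = C1*cos(z)^2


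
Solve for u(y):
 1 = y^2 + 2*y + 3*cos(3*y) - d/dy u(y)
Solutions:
 u(y) = C1 + y^3/3 + y^2 - y + sin(3*y)


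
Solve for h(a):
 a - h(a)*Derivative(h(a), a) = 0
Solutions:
 h(a) = -sqrt(C1 + a^2)
 h(a) = sqrt(C1 + a^2)


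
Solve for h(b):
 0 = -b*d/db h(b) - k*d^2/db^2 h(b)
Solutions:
 h(b) = C1 + C2*sqrt(k)*erf(sqrt(2)*b*sqrt(1/k)/2)


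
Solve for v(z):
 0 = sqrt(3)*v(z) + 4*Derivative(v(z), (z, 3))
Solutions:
 v(z) = C3*exp(-2^(1/3)*3^(1/6)*z/2) + (C1*sin(2^(1/3)*3^(2/3)*z/4) + C2*cos(2^(1/3)*3^(2/3)*z/4))*exp(2^(1/3)*3^(1/6)*z/4)


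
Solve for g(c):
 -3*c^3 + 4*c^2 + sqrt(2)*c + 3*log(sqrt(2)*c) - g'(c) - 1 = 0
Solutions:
 g(c) = C1 - 3*c^4/4 + 4*c^3/3 + sqrt(2)*c^2/2 + 3*c*log(c) - 4*c + 3*c*log(2)/2


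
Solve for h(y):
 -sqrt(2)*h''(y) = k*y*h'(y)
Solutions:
 h(y) = Piecewise((-2^(3/4)*sqrt(pi)*C1*erf(2^(1/4)*sqrt(k)*y/2)/(2*sqrt(k)) - C2, (k > 0) | (k < 0)), (-C1*y - C2, True))


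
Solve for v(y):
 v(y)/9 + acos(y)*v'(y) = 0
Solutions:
 v(y) = C1*exp(-Integral(1/acos(y), y)/9)


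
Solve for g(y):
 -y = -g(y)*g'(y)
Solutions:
 g(y) = -sqrt(C1 + y^2)
 g(y) = sqrt(C1 + y^2)


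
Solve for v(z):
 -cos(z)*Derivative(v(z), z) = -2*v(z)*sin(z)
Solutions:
 v(z) = C1/cos(z)^2


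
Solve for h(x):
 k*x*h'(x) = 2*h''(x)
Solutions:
 h(x) = Piecewise((-sqrt(pi)*C1*erf(x*sqrt(-k)/2)/sqrt(-k) - C2, (k > 0) | (k < 0)), (-C1*x - C2, True))


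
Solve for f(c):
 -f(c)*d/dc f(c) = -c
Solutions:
 f(c) = -sqrt(C1 + c^2)
 f(c) = sqrt(C1 + c^2)


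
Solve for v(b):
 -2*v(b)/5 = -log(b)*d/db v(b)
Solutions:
 v(b) = C1*exp(2*li(b)/5)


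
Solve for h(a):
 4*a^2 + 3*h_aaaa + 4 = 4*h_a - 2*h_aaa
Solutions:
 h(a) = C1 + C2*exp(-a*(2*2^(2/3)/(9*sqrt(705) + 239)^(1/3) + 4 + 2^(1/3)*(9*sqrt(705) + 239)^(1/3))/18)*sin(2^(1/3)*sqrt(3)*a*(-(9*sqrt(705) + 239)^(1/3) + 2*2^(1/3)/(9*sqrt(705) + 239)^(1/3))/18) + C3*exp(-a*(2*2^(2/3)/(9*sqrt(705) + 239)^(1/3) + 4 + 2^(1/3)*(9*sqrt(705) + 239)^(1/3))/18)*cos(2^(1/3)*sqrt(3)*a*(-(9*sqrt(705) + 239)^(1/3) + 2*2^(1/3)/(9*sqrt(705) + 239)^(1/3))/18) + C4*exp(a*(-2 + 2*2^(2/3)/(9*sqrt(705) + 239)^(1/3) + 2^(1/3)*(9*sqrt(705) + 239)^(1/3))/9) + a^3/3 + 2*a


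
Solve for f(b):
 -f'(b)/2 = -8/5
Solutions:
 f(b) = C1 + 16*b/5


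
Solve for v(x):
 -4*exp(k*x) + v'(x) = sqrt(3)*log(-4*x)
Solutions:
 v(x) = C1 + sqrt(3)*x*log(-x) + sqrt(3)*x*(-1 + 2*log(2)) + Piecewise((4*exp(k*x)/k, Ne(k, 0)), (4*x, True))


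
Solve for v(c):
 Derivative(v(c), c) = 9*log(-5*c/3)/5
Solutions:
 v(c) = C1 + 9*c*log(-c)/5 + 9*c*(-log(3) - 1 + log(5))/5


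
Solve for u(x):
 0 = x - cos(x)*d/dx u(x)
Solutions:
 u(x) = C1 + Integral(x/cos(x), x)


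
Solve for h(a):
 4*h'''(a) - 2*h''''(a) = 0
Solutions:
 h(a) = C1 + C2*a + C3*a^2 + C4*exp(2*a)


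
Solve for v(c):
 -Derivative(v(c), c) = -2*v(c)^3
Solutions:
 v(c) = -sqrt(2)*sqrt(-1/(C1 + 2*c))/2
 v(c) = sqrt(2)*sqrt(-1/(C1 + 2*c))/2


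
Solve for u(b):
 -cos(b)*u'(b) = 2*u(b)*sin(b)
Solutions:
 u(b) = C1*cos(b)^2


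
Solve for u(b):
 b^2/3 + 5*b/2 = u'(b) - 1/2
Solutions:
 u(b) = C1 + b^3/9 + 5*b^2/4 + b/2


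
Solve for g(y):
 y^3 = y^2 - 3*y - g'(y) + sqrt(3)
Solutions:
 g(y) = C1 - y^4/4 + y^3/3 - 3*y^2/2 + sqrt(3)*y


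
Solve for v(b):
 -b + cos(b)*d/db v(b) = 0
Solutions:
 v(b) = C1 + Integral(b/cos(b), b)


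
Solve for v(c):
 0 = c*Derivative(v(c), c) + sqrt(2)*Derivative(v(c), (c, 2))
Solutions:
 v(c) = C1 + C2*erf(2^(1/4)*c/2)


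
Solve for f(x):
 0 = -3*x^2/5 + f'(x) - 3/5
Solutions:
 f(x) = C1 + x^3/5 + 3*x/5


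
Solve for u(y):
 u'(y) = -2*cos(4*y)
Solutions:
 u(y) = C1 - sin(4*y)/2


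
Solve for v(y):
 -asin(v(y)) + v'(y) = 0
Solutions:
 Integral(1/asin(_y), (_y, v(y))) = C1 + y


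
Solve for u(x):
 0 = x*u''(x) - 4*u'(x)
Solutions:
 u(x) = C1 + C2*x^5


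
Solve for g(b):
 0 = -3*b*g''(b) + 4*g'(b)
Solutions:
 g(b) = C1 + C2*b^(7/3)


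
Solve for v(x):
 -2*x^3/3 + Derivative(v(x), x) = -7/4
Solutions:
 v(x) = C1 + x^4/6 - 7*x/4


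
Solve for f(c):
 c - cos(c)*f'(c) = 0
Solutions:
 f(c) = C1 + Integral(c/cos(c), c)


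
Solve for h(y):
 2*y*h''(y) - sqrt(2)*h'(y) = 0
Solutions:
 h(y) = C1 + C2*y^(sqrt(2)/2 + 1)


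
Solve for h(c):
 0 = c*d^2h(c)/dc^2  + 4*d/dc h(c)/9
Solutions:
 h(c) = C1 + C2*c^(5/9)


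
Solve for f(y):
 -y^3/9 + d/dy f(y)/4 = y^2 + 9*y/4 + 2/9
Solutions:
 f(y) = C1 + y^4/9 + 4*y^3/3 + 9*y^2/2 + 8*y/9


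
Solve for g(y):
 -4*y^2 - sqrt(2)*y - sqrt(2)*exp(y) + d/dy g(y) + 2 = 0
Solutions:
 g(y) = C1 + 4*y^3/3 + sqrt(2)*y^2/2 - 2*y + sqrt(2)*exp(y)


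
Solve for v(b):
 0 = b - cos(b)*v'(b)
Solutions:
 v(b) = C1 + Integral(b/cos(b), b)


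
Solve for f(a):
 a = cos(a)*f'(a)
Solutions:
 f(a) = C1 + Integral(a/cos(a), a)


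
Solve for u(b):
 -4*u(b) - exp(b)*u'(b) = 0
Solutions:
 u(b) = C1*exp(4*exp(-b))


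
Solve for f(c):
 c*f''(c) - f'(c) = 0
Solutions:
 f(c) = C1 + C2*c^2


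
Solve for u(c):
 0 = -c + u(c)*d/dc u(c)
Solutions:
 u(c) = -sqrt(C1 + c^2)
 u(c) = sqrt(C1 + c^2)


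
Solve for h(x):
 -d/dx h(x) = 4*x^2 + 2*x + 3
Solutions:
 h(x) = C1 - 4*x^3/3 - x^2 - 3*x


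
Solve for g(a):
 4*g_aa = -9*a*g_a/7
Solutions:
 g(a) = C1 + C2*erf(3*sqrt(14)*a/28)


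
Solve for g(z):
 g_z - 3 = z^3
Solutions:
 g(z) = C1 + z^4/4 + 3*z


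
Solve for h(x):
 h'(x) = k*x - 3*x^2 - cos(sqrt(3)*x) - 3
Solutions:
 h(x) = C1 + k*x^2/2 - x^3 - 3*x - sqrt(3)*sin(sqrt(3)*x)/3


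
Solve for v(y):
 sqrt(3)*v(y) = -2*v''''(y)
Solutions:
 v(y) = (C1*sin(2^(1/4)*3^(1/8)*y/2) + C2*cos(2^(1/4)*3^(1/8)*y/2))*exp(-2^(1/4)*3^(1/8)*y/2) + (C3*sin(2^(1/4)*3^(1/8)*y/2) + C4*cos(2^(1/4)*3^(1/8)*y/2))*exp(2^(1/4)*3^(1/8)*y/2)


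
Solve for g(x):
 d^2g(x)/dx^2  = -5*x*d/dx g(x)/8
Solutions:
 g(x) = C1 + C2*erf(sqrt(5)*x/4)


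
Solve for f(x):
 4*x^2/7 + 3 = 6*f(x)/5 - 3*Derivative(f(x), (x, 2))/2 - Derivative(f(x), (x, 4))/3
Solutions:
 f(x) = C1*exp(-sqrt(15)*x*sqrt(-15 + sqrt(385))/10) + C2*exp(sqrt(15)*x*sqrt(-15 + sqrt(385))/10) + C3*sin(sqrt(15)*x*sqrt(15 + sqrt(385))/10) + C4*cos(sqrt(15)*x*sqrt(15 + sqrt(385))/10) + 10*x^2/21 + 155/42


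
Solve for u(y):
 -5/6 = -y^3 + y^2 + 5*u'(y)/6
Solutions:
 u(y) = C1 + 3*y^4/10 - 2*y^3/5 - y


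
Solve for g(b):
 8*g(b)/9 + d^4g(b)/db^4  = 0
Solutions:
 g(b) = (C1*sin(2^(1/4)*sqrt(3)*b/3) + C2*cos(2^(1/4)*sqrt(3)*b/3))*exp(-2^(1/4)*sqrt(3)*b/3) + (C3*sin(2^(1/4)*sqrt(3)*b/3) + C4*cos(2^(1/4)*sqrt(3)*b/3))*exp(2^(1/4)*sqrt(3)*b/3)


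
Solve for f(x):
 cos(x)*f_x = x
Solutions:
 f(x) = C1 + Integral(x/cos(x), x)


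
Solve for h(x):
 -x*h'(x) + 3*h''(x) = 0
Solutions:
 h(x) = C1 + C2*erfi(sqrt(6)*x/6)


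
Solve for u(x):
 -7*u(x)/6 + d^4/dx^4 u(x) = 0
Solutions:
 u(x) = C1*exp(-6^(3/4)*7^(1/4)*x/6) + C2*exp(6^(3/4)*7^(1/4)*x/6) + C3*sin(6^(3/4)*7^(1/4)*x/6) + C4*cos(6^(3/4)*7^(1/4)*x/6)


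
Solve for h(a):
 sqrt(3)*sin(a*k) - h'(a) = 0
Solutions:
 h(a) = C1 - sqrt(3)*cos(a*k)/k


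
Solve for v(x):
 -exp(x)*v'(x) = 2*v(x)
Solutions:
 v(x) = C1*exp(2*exp(-x))


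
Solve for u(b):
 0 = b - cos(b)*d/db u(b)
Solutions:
 u(b) = C1 + Integral(b/cos(b), b)


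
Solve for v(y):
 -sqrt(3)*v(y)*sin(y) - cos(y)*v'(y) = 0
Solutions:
 v(y) = C1*cos(y)^(sqrt(3))


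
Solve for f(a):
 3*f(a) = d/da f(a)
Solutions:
 f(a) = C1*exp(3*a)


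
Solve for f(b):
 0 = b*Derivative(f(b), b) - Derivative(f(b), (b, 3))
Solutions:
 f(b) = C1 + Integral(C2*airyai(b) + C3*airybi(b), b)


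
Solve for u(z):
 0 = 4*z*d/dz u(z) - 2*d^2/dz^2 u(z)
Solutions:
 u(z) = C1 + C2*erfi(z)


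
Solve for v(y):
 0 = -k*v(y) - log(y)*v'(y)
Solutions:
 v(y) = C1*exp(-k*li(y))


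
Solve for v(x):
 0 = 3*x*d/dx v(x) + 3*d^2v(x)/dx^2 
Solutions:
 v(x) = C1 + C2*erf(sqrt(2)*x/2)


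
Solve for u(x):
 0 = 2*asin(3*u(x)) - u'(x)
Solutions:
 Integral(1/asin(3*_y), (_y, u(x))) = C1 + 2*x


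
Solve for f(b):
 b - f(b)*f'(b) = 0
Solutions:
 f(b) = -sqrt(C1 + b^2)
 f(b) = sqrt(C1 + b^2)


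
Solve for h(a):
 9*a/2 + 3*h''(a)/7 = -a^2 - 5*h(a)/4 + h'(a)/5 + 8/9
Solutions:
 h(a) = -4*a^2/5 - 482*a/125 + (C1*sin(2*sqrt(161)*a/15) + C2*cos(2*sqrt(161)*a/15))*exp(7*a/30) + 126536/196875


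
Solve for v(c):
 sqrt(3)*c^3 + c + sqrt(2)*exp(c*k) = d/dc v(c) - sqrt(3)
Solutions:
 v(c) = C1 + sqrt(3)*c^4/4 + c^2/2 + sqrt(3)*c + sqrt(2)*exp(c*k)/k


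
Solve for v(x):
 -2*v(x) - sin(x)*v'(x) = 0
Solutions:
 v(x) = C1*(cos(x) + 1)/(cos(x) - 1)


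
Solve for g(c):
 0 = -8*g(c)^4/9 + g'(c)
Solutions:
 g(c) = 3^(1/3)*(-1/(C1 + 8*c))^(1/3)
 g(c) = (-1/(C1 + 8*c))^(1/3)*(-3^(1/3) - 3^(5/6)*I)/2
 g(c) = (-1/(C1 + 8*c))^(1/3)*(-3^(1/3) + 3^(5/6)*I)/2


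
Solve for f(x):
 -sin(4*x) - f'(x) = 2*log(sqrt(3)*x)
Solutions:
 f(x) = C1 - 2*x*log(x) - x*log(3) + 2*x + cos(4*x)/4


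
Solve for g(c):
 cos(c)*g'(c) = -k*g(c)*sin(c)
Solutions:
 g(c) = C1*exp(k*log(cos(c)))


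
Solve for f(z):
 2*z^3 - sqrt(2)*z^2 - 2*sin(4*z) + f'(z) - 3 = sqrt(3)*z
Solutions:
 f(z) = C1 - z^4/2 + sqrt(2)*z^3/3 + sqrt(3)*z^2/2 + 3*z - cos(4*z)/2


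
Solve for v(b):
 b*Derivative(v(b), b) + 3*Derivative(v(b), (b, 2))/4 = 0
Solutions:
 v(b) = C1 + C2*erf(sqrt(6)*b/3)


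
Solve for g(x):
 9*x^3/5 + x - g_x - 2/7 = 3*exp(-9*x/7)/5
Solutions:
 g(x) = C1 + 9*x^4/20 + x^2/2 - 2*x/7 + 7*exp(-9*x/7)/15


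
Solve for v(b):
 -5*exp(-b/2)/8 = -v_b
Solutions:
 v(b) = C1 - 5*exp(-b/2)/4


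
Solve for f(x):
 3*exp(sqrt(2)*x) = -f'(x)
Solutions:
 f(x) = C1 - 3*sqrt(2)*exp(sqrt(2)*x)/2


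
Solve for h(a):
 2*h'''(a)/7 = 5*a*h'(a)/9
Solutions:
 h(a) = C1 + Integral(C2*airyai(420^(1/3)*a/6) + C3*airybi(420^(1/3)*a/6), a)


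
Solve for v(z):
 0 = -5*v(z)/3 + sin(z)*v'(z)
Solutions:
 v(z) = C1*(cos(z) - 1)^(5/6)/(cos(z) + 1)^(5/6)


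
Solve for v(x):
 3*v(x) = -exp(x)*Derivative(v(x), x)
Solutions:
 v(x) = C1*exp(3*exp(-x))


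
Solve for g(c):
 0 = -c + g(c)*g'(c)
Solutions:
 g(c) = -sqrt(C1 + c^2)
 g(c) = sqrt(C1 + c^2)


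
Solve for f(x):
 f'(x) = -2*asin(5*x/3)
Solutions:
 f(x) = C1 - 2*x*asin(5*x/3) - 2*sqrt(9 - 25*x^2)/5


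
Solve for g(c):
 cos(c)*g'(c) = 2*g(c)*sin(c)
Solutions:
 g(c) = C1/cos(c)^2


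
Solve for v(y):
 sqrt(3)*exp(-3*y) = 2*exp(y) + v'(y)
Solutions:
 v(y) = C1 - 2*exp(y) - sqrt(3)*exp(-3*y)/3


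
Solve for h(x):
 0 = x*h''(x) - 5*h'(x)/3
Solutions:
 h(x) = C1 + C2*x^(8/3)


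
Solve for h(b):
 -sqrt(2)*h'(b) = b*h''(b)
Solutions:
 h(b) = C1 + C2*b^(1 - sqrt(2))


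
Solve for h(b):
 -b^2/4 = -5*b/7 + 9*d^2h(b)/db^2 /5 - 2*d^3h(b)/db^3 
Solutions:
 h(b) = C1 + C2*b + C3*exp(9*b/10) - 5*b^4/432 + 25*b^3/1701 + 250*b^2/5103


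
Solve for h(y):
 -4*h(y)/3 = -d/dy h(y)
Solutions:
 h(y) = C1*exp(4*y/3)


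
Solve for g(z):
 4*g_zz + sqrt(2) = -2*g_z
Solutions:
 g(z) = C1 + C2*exp(-z/2) - sqrt(2)*z/2


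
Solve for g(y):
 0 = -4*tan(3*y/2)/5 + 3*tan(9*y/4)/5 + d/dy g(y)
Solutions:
 g(y) = C1 - 8*log(cos(3*y/2))/15 + 4*log(cos(9*y/4))/15


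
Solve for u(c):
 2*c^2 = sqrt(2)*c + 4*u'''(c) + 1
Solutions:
 u(c) = C1 + C2*c + C3*c^2 + c^5/120 - sqrt(2)*c^4/96 - c^3/24


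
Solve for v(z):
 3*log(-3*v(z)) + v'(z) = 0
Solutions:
 Integral(1/(log(-_y) + log(3)), (_y, v(z)))/3 = C1 - z


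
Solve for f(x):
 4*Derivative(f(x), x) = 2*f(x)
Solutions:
 f(x) = C1*exp(x/2)


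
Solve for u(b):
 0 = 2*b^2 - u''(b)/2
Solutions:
 u(b) = C1 + C2*b + b^4/3


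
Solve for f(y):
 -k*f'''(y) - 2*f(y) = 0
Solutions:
 f(y) = C1*exp(2^(1/3)*y*(-1/k)^(1/3)) + C2*exp(2^(1/3)*y*(-1/k)^(1/3)*(-1 + sqrt(3)*I)/2) + C3*exp(-2^(1/3)*y*(-1/k)^(1/3)*(1 + sqrt(3)*I)/2)


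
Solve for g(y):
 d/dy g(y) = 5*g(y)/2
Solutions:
 g(y) = C1*exp(5*y/2)


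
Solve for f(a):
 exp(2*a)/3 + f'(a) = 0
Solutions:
 f(a) = C1 - exp(2*a)/6


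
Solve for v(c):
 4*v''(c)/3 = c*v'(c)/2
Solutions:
 v(c) = C1 + C2*erfi(sqrt(3)*c/4)


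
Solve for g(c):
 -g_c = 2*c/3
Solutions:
 g(c) = C1 - c^2/3


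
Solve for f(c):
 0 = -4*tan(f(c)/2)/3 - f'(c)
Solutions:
 f(c) = -2*asin(C1*exp(-2*c/3)) + 2*pi
 f(c) = 2*asin(C1*exp(-2*c/3))


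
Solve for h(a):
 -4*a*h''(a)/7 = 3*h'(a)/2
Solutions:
 h(a) = C1 + C2/a^(13/8)


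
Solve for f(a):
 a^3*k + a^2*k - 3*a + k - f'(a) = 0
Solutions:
 f(a) = C1 + a^4*k/4 + a^3*k/3 - 3*a^2/2 + a*k


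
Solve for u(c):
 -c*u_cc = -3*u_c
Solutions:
 u(c) = C1 + C2*c^4


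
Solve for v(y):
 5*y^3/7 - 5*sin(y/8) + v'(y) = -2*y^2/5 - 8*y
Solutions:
 v(y) = C1 - 5*y^4/28 - 2*y^3/15 - 4*y^2 - 40*cos(y/8)


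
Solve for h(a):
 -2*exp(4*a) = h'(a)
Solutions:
 h(a) = C1 - exp(4*a)/2


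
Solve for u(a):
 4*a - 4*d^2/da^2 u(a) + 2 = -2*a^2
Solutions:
 u(a) = C1 + C2*a + a^4/24 + a^3/6 + a^2/4


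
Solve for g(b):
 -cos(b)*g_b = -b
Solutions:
 g(b) = C1 + Integral(b/cos(b), b)


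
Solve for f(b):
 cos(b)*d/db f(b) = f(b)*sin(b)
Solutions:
 f(b) = C1/cos(b)


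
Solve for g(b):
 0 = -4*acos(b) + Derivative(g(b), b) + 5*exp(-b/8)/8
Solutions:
 g(b) = C1 + 4*b*acos(b) - 4*sqrt(1 - b^2) + 5*exp(-b/8)


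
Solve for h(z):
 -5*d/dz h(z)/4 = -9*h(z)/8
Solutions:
 h(z) = C1*exp(9*z/10)


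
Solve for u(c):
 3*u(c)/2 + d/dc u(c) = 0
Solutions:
 u(c) = C1*exp(-3*c/2)


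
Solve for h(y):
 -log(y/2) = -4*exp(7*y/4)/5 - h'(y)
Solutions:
 h(y) = C1 + y*log(y) + y*(-1 - log(2)) - 16*exp(7*y/4)/35


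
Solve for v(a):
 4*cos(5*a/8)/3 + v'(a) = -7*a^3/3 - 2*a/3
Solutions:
 v(a) = C1 - 7*a^4/12 - a^2/3 - 32*sin(5*a/8)/15


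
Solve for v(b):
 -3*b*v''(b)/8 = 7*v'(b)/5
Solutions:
 v(b) = C1 + C2/b^(41/15)


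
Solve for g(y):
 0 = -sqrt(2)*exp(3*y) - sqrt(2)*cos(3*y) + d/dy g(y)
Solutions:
 g(y) = C1 + sqrt(2)*exp(3*y)/3 + sqrt(2)*sin(3*y)/3


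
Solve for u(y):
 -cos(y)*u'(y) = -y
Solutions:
 u(y) = C1 + Integral(y/cos(y), y)


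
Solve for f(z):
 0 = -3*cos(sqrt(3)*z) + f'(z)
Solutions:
 f(z) = C1 + sqrt(3)*sin(sqrt(3)*z)


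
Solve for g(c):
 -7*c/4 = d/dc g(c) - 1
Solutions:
 g(c) = C1 - 7*c^2/8 + c


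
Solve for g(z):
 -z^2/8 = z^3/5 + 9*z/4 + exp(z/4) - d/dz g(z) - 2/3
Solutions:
 g(z) = C1 + z^4/20 + z^3/24 + 9*z^2/8 - 2*z/3 + 4*exp(z/4)


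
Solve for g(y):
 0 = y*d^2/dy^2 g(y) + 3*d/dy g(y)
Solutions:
 g(y) = C1 + C2/y^2


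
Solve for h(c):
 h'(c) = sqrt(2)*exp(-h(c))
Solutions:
 h(c) = log(C1 + sqrt(2)*c)


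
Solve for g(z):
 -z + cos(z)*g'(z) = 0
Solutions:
 g(z) = C1 + Integral(z/cos(z), z)


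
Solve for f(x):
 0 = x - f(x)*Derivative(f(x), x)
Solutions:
 f(x) = -sqrt(C1 + x^2)
 f(x) = sqrt(C1 + x^2)


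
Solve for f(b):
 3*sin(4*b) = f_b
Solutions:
 f(b) = C1 - 3*cos(4*b)/4


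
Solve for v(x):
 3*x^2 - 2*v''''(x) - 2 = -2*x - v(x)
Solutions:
 v(x) = C1*exp(-2^(3/4)*x/2) + C2*exp(2^(3/4)*x/2) + C3*sin(2^(3/4)*x/2) + C4*cos(2^(3/4)*x/2) - 3*x^2 - 2*x + 2


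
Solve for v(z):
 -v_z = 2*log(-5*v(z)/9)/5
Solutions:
 5*Integral(1/(log(-_y) - 2*log(3) + log(5)), (_y, v(z)))/2 = C1 - z


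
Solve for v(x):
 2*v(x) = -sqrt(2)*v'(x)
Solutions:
 v(x) = C1*exp(-sqrt(2)*x)


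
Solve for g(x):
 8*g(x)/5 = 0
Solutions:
 g(x) = 0


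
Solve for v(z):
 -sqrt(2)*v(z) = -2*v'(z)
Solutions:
 v(z) = C1*exp(sqrt(2)*z/2)


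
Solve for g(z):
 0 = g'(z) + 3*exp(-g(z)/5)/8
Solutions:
 g(z) = 5*log(C1 - 3*z/40)


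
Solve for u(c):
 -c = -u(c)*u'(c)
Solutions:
 u(c) = -sqrt(C1 + c^2)
 u(c) = sqrt(C1 + c^2)


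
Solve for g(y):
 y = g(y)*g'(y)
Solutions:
 g(y) = -sqrt(C1 + y^2)
 g(y) = sqrt(C1 + y^2)


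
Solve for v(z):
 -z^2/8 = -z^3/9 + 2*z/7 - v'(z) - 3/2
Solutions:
 v(z) = C1 - z^4/36 + z^3/24 + z^2/7 - 3*z/2


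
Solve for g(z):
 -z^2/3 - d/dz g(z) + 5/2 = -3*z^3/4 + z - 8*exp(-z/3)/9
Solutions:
 g(z) = C1 + 3*z^4/16 - z^3/9 - z^2/2 + 5*z/2 - 8*exp(-z/3)/3


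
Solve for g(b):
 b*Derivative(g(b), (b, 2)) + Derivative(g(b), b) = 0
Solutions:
 g(b) = C1 + C2*log(b)


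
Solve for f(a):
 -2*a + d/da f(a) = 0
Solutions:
 f(a) = C1 + a^2


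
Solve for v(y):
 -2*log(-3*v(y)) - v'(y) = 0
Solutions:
 Integral(1/(log(-_y) + log(3)), (_y, v(y)))/2 = C1 - y


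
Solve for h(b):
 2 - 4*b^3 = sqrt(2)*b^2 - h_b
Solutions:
 h(b) = C1 + b^4 + sqrt(2)*b^3/3 - 2*b


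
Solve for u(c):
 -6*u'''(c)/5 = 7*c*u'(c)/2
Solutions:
 u(c) = C1 + Integral(C2*airyai(-630^(1/3)*c/6) + C3*airybi(-630^(1/3)*c/6), c)


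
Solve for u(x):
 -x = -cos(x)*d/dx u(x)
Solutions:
 u(x) = C1 + Integral(x/cos(x), x)


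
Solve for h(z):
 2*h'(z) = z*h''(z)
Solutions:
 h(z) = C1 + C2*z^3


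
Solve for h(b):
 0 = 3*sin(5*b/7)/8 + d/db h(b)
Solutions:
 h(b) = C1 + 21*cos(5*b/7)/40


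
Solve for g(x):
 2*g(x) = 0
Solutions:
 g(x) = 0


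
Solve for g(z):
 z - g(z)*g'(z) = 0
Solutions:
 g(z) = -sqrt(C1 + z^2)
 g(z) = sqrt(C1 + z^2)


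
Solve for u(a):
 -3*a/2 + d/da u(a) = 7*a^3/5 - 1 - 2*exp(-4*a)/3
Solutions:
 u(a) = C1 + 7*a^4/20 + 3*a^2/4 - a + exp(-4*a)/6


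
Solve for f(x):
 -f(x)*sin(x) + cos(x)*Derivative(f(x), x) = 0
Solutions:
 f(x) = C1/cos(x)


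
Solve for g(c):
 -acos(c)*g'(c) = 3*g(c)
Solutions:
 g(c) = C1*exp(-3*Integral(1/acos(c), c))


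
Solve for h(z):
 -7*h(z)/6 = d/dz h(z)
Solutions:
 h(z) = C1*exp(-7*z/6)


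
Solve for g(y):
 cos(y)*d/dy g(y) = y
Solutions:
 g(y) = C1 + Integral(y/cos(y), y)


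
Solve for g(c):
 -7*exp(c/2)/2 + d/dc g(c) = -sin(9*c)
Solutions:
 g(c) = C1 + 7*exp(c/2) + cos(9*c)/9


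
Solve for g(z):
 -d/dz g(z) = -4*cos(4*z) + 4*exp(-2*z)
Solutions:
 g(z) = C1 + sin(4*z) + 2*exp(-2*z)


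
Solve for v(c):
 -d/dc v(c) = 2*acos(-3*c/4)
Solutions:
 v(c) = C1 - 2*c*acos(-3*c/4) - 2*sqrt(16 - 9*c^2)/3


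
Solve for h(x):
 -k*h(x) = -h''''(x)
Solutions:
 h(x) = C1*exp(-k^(1/4)*x) + C2*exp(k^(1/4)*x) + C3*exp(-I*k^(1/4)*x) + C4*exp(I*k^(1/4)*x)


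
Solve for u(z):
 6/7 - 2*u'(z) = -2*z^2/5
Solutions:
 u(z) = C1 + z^3/15 + 3*z/7


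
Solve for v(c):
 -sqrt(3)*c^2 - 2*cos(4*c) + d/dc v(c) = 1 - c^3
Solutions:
 v(c) = C1 - c^4/4 + sqrt(3)*c^3/3 + c + sin(4*c)/2


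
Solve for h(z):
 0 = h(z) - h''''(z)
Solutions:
 h(z) = C1*exp(-z) + C2*exp(z) + C3*sin(z) + C4*cos(z)


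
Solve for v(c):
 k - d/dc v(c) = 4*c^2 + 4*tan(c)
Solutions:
 v(c) = C1 - 4*c^3/3 + c*k + 4*log(cos(c))


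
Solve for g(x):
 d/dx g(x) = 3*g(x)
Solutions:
 g(x) = C1*exp(3*x)


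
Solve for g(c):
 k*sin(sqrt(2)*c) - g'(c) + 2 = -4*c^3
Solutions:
 g(c) = C1 + c^4 + 2*c - sqrt(2)*k*cos(sqrt(2)*c)/2


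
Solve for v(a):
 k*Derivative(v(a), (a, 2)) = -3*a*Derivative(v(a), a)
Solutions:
 v(a) = C1 + C2*sqrt(k)*erf(sqrt(6)*a*sqrt(1/k)/2)


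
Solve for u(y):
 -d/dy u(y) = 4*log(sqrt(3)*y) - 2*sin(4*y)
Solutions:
 u(y) = C1 - 4*y*log(y) - 2*y*log(3) + 4*y - cos(4*y)/2


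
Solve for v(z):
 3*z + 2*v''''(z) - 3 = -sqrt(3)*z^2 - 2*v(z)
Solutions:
 v(z) = -sqrt(3)*z^2/2 - 3*z/2 + (C1*sin(sqrt(2)*z/2) + C2*cos(sqrt(2)*z/2))*exp(-sqrt(2)*z/2) + (C3*sin(sqrt(2)*z/2) + C4*cos(sqrt(2)*z/2))*exp(sqrt(2)*z/2) + 3/2


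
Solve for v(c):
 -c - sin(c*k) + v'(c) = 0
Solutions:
 v(c) = C1 + c^2/2 - cos(c*k)/k


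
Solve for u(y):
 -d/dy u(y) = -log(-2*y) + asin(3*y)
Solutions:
 u(y) = C1 + y*log(-y) - y*asin(3*y) - y + y*log(2) - sqrt(1 - 9*y^2)/3


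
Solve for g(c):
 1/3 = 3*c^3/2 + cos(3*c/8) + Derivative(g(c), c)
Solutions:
 g(c) = C1 - 3*c^4/8 + c/3 - 8*sin(3*c/8)/3


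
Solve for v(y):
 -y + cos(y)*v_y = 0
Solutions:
 v(y) = C1 + Integral(y/cos(y), y)


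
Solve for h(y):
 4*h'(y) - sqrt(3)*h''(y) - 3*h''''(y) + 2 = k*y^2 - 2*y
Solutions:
 h(y) = C1 + C2*exp(y*(-(18 + sqrt(3)*sqrt(sqrt(3) + 108))^(1/3) + sqrt(3)/(18 + sqrt(3)*sqrt(sqrt(3) + 108))^(1/3))/6)*sin(y*(3/(18 + sqrt(3)*sqrt(sqrt(3) + 108))^(1/3) + sqrt(3)*(18 + sqrt(3)*sqrt(sqrt(3) + 108))^(1/3))/6) + C3*exp(y*(-(18 + sqrt(3)*sqrt(sqrt(3) + 108))^(1/3) + sqrt(3)/(18 + sqrt(3)*sqrt(sqrt(3) + 108))^(1/3))/6)*cos(y*(3/(18 + sqrt(3)*sqrt(sqrt(3) + 108))^(1/3) + sqrt(3)*(18 + sqrt(3)*sqrt(sqrt(3) + 108))^(1/3))/6) + C4*exp(-y*(-(18 + sqrt(3)*sqrt(sqrt(3) + 108))^(1/3) + sqrt(3)/(18 + sqrt(3)*sqrt(sqrt(3) + 108))^(1/3))/3) + k*y^3/12 + sqrt(3)*k*y^2/16 + 3*k*y/32 - y^2/4 - y/2 - sqrt(3)*y/8
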